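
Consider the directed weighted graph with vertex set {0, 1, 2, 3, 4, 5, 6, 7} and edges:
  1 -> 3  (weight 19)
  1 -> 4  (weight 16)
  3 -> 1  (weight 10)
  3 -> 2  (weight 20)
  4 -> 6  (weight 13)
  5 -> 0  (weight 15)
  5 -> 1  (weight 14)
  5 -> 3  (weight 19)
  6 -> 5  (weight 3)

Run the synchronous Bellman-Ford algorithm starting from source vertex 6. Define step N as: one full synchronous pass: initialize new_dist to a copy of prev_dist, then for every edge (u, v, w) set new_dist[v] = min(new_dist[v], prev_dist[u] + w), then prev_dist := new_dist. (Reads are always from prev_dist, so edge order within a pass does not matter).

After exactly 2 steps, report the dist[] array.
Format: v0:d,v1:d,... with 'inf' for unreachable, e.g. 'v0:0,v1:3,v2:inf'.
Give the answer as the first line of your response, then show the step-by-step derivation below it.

v0:18,v1:17,v2:inf,v3:22,v4:inf,v5:3,v6:0,v7:inf

step 1: dist = v0:inf,v1:inf,v2:inf,v3:inf,v4:inf,v5:3,v6:0,v7:inf
step 2: dist = v0:18,v1:17,v2:inf,v3:22,v4:inf,v5:3,v6:0,v7:inf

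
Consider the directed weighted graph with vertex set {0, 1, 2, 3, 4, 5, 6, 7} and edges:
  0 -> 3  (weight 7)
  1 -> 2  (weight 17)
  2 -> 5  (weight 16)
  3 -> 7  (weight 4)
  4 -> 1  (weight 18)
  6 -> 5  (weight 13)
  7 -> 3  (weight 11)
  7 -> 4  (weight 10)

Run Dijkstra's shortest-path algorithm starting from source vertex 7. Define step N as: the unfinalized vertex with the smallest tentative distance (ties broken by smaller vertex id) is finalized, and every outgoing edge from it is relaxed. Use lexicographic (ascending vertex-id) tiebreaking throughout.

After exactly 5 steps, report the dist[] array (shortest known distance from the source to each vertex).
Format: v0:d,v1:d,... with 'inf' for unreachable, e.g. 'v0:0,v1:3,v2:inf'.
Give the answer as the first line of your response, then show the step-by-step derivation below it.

v0:inf,v1:28,v2:45,v3:11,v4:10,v5:61,v6:inf,v7:0

step 1: dist = v0:inf,v1:inf,v2:inf,v3:11,v4:10,v5:inf,v6:inf,v7:0
step 2: dist = v0:inf,v1:28,v2:inf,v3:11,v4:10,v5:inf,v6:inf,v7:0
step 3: dist = v0:inf,v1:28,v2:inf,v3:11,v4:10,v5:inf,v6:inf,v7:0
step 4: dist = v0:inf,v1:28,v2:45,v3:11,v4:10,v5:inf,v6:inf,v7:0
step 5: dist = v0:inf,v1:28,v2:45,v3:11,v4:10,v5:61,v6:inf,v7:0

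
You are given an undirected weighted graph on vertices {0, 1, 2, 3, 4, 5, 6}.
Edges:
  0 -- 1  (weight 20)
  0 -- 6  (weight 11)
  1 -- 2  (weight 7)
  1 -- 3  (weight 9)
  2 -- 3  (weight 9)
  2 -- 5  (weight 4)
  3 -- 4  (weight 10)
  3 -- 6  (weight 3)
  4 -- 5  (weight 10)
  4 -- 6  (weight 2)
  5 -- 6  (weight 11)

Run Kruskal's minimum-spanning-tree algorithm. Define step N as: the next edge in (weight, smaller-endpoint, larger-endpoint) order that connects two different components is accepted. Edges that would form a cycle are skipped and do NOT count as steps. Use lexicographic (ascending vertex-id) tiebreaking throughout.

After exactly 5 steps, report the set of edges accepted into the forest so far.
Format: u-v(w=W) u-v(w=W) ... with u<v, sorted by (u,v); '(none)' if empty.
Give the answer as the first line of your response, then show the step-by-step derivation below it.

1-2(w=7) 1-3(w=9) 2-5(w=4) 3-6(w=3) 4-6(w=2)

step 1: add edge 4-6 (w=2); MST = {4-6(w=2)}
step 2: add edge 3-6 (w=3); MST = {3-6(w=3) 4-6(w=2)}
step 3: add edge 2-5 (w=4); MST = {2-5(w=4) 3-6(w=3) 4-6(w=2)}
step 4: add edge 1-2 (w=7); MST = {1-2(w=7) 2-5(w=4) 3-6(w=3) 4-6(w=2)}
step 5: add edge 1-3 (w=9); MST = {1-2(w=7) 1-3(w=9) 2-5(w=4) 3-6(w=3) 4-6(w=2)}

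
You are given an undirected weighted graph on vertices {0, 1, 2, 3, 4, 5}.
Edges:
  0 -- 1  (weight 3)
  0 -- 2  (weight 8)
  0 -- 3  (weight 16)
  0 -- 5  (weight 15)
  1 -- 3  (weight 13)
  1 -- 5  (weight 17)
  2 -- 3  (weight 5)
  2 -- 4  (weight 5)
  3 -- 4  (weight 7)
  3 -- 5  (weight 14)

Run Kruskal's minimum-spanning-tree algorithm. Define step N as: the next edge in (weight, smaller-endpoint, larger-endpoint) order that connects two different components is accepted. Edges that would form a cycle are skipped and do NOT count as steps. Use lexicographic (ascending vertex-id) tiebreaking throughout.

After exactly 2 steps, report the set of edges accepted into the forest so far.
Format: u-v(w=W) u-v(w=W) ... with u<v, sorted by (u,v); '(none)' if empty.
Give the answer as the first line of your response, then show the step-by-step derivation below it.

0-1(w=3) 2-3(w=5)

step 1: add edge 0-1 (w=3); MST = {0-1(w=3)}
step 2: add edge 2-3 (w=5); MST = {0-1(w=3) 2-3(w=5)}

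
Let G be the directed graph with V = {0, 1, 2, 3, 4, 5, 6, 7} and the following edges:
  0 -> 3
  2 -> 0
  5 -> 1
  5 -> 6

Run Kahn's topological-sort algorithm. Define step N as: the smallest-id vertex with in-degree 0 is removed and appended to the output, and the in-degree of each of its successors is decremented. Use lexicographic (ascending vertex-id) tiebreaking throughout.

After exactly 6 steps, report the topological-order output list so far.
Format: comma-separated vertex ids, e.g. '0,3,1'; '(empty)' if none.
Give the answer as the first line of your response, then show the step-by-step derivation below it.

2,0,3,4,5,1

step 1: output 2; order=[2]; indeg=(0,1,0,1,0,0,1,0)
step 2: output 0; order=[2,0]; indeg=(0,1,0,0,0,0,1,0)
step 3: output 3; order=[2,0,3]; indeg=(0,1,0,0,0,0,1,0)
step 4: output 4; order=[2,0,3,4]; indeg=(0,1,0,0,0,0,1,0)
step 5: output 5; order=[2,0,3,4,5]; indeg=(0,0,0,0,0,0,0,0)
step 6: output 1; order=[2,0,3,4,5,1]; indeg=(0,0,0,0,0,0,0,0)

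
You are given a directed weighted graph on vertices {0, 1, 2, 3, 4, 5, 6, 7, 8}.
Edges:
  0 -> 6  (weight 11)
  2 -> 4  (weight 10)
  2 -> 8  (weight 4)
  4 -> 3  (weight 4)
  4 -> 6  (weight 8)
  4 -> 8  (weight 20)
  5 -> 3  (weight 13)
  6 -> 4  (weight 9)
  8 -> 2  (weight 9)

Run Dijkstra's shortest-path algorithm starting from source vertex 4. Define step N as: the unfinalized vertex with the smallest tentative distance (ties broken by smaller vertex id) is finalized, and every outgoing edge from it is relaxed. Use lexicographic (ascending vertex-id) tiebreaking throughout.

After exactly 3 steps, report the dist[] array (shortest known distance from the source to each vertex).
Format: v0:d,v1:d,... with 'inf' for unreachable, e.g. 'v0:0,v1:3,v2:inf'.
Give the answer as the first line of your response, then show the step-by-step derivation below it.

v0:inf,v1:inf,v2:inf,v3:4,v4:0,v5:inf,v6:8,v7:inf,v8:20

step 1: dist = v0:inf,v1:inf,v2:inf,v3:4,v4:0,v5:inf,v6:8,v7:inf,v8:20
step 2: dist = v0:inf,v1:inf,v2:inf,v3:4,v4:0,v5:inf,v6:8,v7:inf,v8:20
step 3: dist = v0:inf,v1:inf,v2:inf,v3:4,v4:0,v5:inf,v6:8,v7:inf,v8:20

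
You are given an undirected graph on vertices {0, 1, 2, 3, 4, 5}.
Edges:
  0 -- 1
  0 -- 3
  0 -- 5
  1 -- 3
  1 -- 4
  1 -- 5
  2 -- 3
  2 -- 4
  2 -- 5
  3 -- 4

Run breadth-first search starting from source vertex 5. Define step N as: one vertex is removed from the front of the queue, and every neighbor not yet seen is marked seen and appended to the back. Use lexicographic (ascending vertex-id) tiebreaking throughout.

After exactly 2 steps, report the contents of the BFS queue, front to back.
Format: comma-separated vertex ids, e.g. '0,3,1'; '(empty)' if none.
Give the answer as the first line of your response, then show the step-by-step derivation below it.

1,2,3

step 1: dequeue 5; queue=[0,1,2]; order=5
step 2: dequeue 0; queue=[1,2,3]; order=5,0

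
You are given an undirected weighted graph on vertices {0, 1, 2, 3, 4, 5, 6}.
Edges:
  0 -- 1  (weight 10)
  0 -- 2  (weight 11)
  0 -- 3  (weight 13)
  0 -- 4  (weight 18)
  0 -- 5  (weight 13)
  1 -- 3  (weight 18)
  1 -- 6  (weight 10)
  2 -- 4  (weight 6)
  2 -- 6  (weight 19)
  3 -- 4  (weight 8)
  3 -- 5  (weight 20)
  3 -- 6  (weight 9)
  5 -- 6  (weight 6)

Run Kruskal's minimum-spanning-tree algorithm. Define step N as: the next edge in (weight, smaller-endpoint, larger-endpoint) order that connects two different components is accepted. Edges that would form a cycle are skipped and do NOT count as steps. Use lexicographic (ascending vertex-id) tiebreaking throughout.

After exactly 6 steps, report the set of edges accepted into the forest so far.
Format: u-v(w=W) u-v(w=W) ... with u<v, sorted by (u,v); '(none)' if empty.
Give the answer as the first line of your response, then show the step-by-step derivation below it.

0-1(w=10) 1-6(w=10) 2-4(w=6) 3-4(w=8) 3-6(w=9) 5-6(w=6)

step 1: add edge 2-4 (w=6); MST = {2-4(w=6)}
step 2: add edge 5-6 (w=6); MST = {2-4(w=6) 5-6(w=6)}
step 3: add edge 3-4 (w=8); MST = {2-4(w=6) 3-4(w=8) 5-6(w=6)}
step 4: add edge 3-6 (w=9); MST = {2-4(w=6) 3-4(w=8) 3-6(w=9) 5-6(w=6)}
step 5: add edge 0-1 (w=10); MST = {0-1(w=10) 2-4(w=6) 3-4(w=8) 3-6(w=9) 5-6(w=6)}
step 6: add edge 1-6 (w=10); MST = {0-1(w=10) 1-6(w=10) 2-4(w=6) 3-4(w=8) 3-6(w=9) 5-6(w=6)}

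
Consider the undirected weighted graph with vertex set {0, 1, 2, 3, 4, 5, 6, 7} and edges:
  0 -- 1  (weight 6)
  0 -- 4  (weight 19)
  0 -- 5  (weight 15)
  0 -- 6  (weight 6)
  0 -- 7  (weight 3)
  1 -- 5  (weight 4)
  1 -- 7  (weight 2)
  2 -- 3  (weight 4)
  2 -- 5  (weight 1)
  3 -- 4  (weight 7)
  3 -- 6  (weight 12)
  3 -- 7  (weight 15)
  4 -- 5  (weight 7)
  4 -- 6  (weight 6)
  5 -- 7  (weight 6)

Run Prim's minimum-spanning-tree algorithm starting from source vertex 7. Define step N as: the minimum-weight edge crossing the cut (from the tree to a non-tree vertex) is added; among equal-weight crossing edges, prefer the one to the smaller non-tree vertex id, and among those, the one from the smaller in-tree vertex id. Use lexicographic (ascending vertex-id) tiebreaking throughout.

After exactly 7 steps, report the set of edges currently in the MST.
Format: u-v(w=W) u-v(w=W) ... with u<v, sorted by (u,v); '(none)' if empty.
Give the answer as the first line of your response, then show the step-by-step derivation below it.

0-6(w=6) 0-7(w=3) 1-5(w=4) 1-7(w=2) 2-3(w=4) 2-5(w=1) 4-6(w=6)

step 1: add edge 1-7 (w=2); MST = {1-7(w=2)}
step 2: add edge 0-7 (w=3); MST = {0-7(w=3) 1-7(w=2)}
step 3: add edge 1-5 (w=4); MST = {0-7(w=3) 1-5(w=4) 1-7(w=2)}
step 4: add edge 2-5 (w=1); MST = {0-7(w=3) 1-5(w=4) 1-7(w=2) 2-5(w=1)}
step 5: add edge 2-3 (w=4); MST = {0-7(w=3) 1-5(w=4) 1-7(w=2) 2-3(w=4) 2-5(w=1)}
step 6: add edge 0-6 (w=6); MST = {0-6(w=6) 0-7(w=3) 1-5(w=4) 1-7(w=2) 2-3(w=4) 2-5(w=1)}
step 7: add edge 4-6 (w=6); MST = {0-6(w=6) 0-7(w=3) 1-5(w=4) 1-7(w=2) 2-3(w=4) 2-5(w=1) 4-6(w=6)}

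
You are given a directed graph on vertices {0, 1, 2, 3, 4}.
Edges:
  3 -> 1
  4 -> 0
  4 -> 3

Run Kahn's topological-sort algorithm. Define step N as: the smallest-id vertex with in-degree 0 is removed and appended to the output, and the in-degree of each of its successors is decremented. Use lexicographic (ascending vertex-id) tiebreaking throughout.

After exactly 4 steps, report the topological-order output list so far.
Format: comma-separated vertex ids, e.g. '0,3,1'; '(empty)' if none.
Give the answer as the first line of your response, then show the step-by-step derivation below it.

2,4,0,3

step 1: output 2; order=[2]; indeg=(1,1,0,1,0)
step 2: output 4; order=[2,4]; indeg=(0,1,0,0,0)
step 3: output 0; order=[2,4,0]; indeg=(0,1,0,0,0)
step 4: output 3; order=[2,4,0,3]; indeg=(0,0,0,0,0)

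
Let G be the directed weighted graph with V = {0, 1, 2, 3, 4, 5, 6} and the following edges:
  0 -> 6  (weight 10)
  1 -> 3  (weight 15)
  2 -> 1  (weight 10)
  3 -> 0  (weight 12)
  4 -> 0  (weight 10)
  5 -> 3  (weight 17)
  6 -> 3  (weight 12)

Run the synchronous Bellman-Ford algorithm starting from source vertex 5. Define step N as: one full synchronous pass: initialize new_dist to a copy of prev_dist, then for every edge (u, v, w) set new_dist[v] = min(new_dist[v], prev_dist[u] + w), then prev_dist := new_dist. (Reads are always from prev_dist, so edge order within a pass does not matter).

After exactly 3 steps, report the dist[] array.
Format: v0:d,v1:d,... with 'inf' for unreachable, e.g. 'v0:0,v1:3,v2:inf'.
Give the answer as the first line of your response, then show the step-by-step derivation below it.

v0:29,v1:inf,v2:inf,v3:17,v4:inf,v5:0,v6:39

step 1: dist = v0:inf,v1:inf,v2:inf,v3:17,v4:inf,v5:0,v6:inf
step 2: dist = v0:29,v1:inf,v2:inf,v3:17,v4:inf,v5:0,v6:inf
step 3: dist = v0:29,v1:inf,v2:inf,v3:17,v4:inf,v5:0,v6:39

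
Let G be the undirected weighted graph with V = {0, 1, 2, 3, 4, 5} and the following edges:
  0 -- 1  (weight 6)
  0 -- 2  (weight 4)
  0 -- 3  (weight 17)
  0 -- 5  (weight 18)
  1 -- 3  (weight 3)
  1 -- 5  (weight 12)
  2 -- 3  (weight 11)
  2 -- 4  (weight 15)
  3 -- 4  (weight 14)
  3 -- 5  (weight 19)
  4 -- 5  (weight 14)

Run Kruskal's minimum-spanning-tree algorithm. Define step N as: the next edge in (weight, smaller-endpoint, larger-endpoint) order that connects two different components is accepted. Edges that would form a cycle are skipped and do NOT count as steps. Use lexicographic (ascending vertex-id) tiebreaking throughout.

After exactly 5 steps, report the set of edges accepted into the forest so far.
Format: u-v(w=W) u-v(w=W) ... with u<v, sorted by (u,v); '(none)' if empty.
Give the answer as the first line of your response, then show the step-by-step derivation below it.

0-1(w=6) 0-2(w=4) 1-3(w=3) 1-5(w=12) 3-4(w=14)

step 1: add edge 1-3 (w=3); MST = {1-3(w=3)}
step 2: add edge 0-2 (w=4); MST = {0-2(w=4) 1-3(w=3)}
step 3: add edge 0-1 (w=6); MST = {0-1(w=6) 0-2(w=4) 1-3(w=3)}
step 4: add edge 1-5 (w=12); MST = {0-1(w=6) 0-2(w=4) 1-3(w=3) 1-5(w=12)}
step 5: add edge 3-4 (w=14); MST = {0-1(w=6) 0-2(w=4) 1-3(w=3) 1-5(w=12) 3-4(w=14)}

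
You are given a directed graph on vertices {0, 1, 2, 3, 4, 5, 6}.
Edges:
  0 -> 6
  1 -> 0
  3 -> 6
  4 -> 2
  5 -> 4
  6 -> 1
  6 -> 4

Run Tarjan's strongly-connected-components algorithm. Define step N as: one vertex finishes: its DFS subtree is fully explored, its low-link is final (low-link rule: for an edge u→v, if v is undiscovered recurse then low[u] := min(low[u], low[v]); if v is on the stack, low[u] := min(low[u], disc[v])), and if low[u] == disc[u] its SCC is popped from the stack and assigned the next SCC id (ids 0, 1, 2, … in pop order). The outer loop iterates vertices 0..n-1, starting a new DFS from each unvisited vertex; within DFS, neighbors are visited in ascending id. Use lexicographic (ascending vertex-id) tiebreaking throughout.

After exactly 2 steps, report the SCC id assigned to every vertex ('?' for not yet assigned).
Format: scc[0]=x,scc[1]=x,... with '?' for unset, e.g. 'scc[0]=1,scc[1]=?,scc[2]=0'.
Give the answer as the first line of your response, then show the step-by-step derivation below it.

scc[0]=?,scc[1]=?,scc[2]=0,scc[3]=?,scc[4]=?,scc[5]=?,scc[6]=?

step 1: low=(low[0]=0,low[1]=0,low[2]=?,low[3]=?,low[4]=?,low[5]=?,low[6]=1); scc=(scc[0]=?,scc[1]=?,scc[2]=?,scc[3]=?,scc[4]=?,scc[5]=?,scc[6]=?)
step 2: low=(low[0]=0,low[1]=0,low[2]=4,low[3]=?,low[4]=3,low[5]=?,low[6]=0); scc=(scc[0]=?,scc[1]=?,scc[2]=0,scc[3]=?,scc[4]=?,scc[5]=?,scc[6]=?)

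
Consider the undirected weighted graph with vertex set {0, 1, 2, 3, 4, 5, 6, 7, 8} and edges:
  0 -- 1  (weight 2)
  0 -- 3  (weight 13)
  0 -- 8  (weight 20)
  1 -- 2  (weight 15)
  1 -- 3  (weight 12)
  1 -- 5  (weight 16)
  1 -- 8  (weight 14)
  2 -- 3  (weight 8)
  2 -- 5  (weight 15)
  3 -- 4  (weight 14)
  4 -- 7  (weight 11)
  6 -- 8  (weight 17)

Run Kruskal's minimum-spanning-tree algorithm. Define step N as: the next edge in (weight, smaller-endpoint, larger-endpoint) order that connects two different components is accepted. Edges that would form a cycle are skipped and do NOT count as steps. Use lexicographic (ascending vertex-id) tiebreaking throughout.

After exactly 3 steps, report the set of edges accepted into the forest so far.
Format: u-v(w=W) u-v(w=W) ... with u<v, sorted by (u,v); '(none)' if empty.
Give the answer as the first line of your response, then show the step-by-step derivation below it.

0-1(w=2) 2-3(w=8) 4-7(w=11)

step 1: add edge 0-1 (w=2); MST = {0-1(w=2)}
step 2: add edge 2-3 (w=8); MST = {0-1(w=2) 2-3(w=8)}
step 3: add edge 4-7 (w=11); MST = {0-1(w=2) 2-3(w=8) 4-7(w=11)}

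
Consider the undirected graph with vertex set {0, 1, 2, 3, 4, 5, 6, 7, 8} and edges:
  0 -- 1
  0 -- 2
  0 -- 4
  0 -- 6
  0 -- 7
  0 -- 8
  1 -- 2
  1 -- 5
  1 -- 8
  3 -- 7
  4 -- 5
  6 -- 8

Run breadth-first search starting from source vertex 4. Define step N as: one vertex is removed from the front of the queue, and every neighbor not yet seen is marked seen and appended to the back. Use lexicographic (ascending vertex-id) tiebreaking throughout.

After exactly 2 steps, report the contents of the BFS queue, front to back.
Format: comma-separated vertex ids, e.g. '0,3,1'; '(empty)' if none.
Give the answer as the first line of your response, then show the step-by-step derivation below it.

5,1,2,6,7,8

step 1: dequeue 4; queue=[0,5]; order=4
step 2: dequeue 0; queue=[5,1,2,6,7,8]; order=4,0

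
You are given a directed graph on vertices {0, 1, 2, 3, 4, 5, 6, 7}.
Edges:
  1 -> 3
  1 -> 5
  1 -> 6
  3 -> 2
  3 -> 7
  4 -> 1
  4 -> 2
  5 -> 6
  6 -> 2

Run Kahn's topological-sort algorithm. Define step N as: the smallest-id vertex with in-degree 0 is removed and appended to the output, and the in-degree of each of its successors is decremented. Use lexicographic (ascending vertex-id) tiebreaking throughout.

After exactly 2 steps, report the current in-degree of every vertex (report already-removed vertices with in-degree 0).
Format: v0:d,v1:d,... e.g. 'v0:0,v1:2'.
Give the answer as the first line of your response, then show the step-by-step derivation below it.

v0:0,v1:0,v2:2,v3:1,v4:0,v5:1,v6:2,v7:1

step 1: output 0; order=[0]; indeg=(0,1,3,1,0,1,2,1)
step 2: output 4; order=[0,4]; indeg=(0,0,2,1,0,1,2,1)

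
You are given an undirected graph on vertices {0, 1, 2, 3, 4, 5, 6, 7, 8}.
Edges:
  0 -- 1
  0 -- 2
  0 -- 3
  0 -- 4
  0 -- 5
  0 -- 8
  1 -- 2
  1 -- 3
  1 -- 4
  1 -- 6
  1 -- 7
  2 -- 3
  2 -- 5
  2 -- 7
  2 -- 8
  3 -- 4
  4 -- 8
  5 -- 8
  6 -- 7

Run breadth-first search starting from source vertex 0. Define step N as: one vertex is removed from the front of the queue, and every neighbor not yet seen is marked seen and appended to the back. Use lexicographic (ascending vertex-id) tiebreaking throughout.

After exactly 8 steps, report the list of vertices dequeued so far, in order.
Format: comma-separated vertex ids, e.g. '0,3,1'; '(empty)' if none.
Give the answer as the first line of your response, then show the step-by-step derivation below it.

0,1,2,3,4,5,8,6

step 1: dequeue 0; queue=[1,2,3,4,5,8]; order=0
step 2: dequeue 1; queue=[2,3,4,5,8,6,7]; order=0,1
step 3: dequeue 2; queue=[3,4,5,8,6,7]; order=0,1,2
step 4: dequeue 3; queue=[4,5,8,6,7]; order=0,1,2,3
step 5: dequeue 4; queue=[5,8,6,7]; order=0,1,2,3,4
step 6: dequeue 5; queue=[8,6,7]; order=0,1,2,3,4,5
step 7: dequeue 8; queue=[6,7]; order=0,1,2,3,4,5,8
step 8: dequeue 6; queue=[7]; order=0,1,2,3,4,5,8,6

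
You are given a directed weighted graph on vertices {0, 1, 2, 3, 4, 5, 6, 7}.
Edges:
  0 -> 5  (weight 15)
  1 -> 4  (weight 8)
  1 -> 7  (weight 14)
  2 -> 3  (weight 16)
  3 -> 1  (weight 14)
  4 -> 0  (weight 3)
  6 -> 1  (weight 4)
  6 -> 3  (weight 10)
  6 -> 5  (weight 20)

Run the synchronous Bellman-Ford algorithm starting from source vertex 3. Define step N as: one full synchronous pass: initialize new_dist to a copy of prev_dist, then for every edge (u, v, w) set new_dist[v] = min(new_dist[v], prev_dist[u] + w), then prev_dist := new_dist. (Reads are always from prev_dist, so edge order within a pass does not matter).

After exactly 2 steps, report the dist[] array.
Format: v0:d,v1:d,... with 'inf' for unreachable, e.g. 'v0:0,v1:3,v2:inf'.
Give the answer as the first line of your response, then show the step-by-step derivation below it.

v0:inf,v1:14,v2:inf,v3:0,v4:22,v5:inf,v6:inf,v7:28

step 1: dist = v0:inf,v1:14,v2:inf,v3:0,v4:inf,v5:inf,v6:inf,v7:inf
step 2: dist = v0:inf,v1:14,v2:inf,v3:0,v4:22,v5:inf,v6:inf,v7:28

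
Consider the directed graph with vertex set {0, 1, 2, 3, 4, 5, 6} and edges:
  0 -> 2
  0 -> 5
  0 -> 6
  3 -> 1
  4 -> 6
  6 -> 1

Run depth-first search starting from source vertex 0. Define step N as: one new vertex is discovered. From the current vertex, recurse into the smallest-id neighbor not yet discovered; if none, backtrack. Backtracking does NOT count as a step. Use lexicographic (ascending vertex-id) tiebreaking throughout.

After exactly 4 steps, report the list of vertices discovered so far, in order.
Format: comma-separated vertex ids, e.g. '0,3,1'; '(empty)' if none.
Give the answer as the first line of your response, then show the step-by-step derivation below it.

0,2,5,6

step 1: discover 0; path=0; order=0
step 2: discover 2; path=0>2; order=0,2
step 3: discover 5; path=0>5; order=0,2,5
step 4: discover 6; path=0>6; order=0,2,5,6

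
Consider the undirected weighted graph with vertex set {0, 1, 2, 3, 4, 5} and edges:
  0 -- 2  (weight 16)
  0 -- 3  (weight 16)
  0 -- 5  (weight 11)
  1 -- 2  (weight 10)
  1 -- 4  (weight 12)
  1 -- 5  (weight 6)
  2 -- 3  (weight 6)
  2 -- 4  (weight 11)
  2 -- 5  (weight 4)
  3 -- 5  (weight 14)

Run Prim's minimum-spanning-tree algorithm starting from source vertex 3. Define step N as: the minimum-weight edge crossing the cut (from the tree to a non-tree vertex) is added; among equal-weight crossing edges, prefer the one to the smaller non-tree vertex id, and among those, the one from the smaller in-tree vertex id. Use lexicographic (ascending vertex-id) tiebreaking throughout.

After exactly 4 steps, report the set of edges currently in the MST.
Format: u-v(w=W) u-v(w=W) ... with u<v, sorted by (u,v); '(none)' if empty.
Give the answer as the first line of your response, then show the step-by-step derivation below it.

0-5(w=11) 1-5(w=6) 2-3(w=6) 2-5(w=4)

step 1: add edge 2-3 (w=6); MST = {2-3(w=6)}
step 2: add edge 2-5 (w=4); MST = {2-3(w=6) 2-5(w=4)}
step 3: add edge 1-5 (w=6); MST = {1-5(w=6) 2-3(w=6) 2-5(w=4)}
step 4: add edge 0-5 (w=11); MST = {0-5(w=11) 1-5(w=6) 2-3(w=6) 2-5(w=4)}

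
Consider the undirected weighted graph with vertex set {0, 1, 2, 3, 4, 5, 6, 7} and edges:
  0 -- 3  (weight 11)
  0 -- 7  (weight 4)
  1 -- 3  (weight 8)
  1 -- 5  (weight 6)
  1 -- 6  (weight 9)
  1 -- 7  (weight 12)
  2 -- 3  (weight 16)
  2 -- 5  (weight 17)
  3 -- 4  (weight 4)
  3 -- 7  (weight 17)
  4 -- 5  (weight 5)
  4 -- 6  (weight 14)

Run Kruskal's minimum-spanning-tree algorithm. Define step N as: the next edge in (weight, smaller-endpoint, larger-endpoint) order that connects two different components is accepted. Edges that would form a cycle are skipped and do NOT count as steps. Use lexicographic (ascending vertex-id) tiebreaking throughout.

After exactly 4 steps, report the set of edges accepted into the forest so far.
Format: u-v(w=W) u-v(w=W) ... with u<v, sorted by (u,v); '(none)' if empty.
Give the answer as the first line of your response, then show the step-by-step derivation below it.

0-7(w=4) 1-5(w=6) 3-4(w=4) 4-5(w=5)

step 1: add edge 0-7 (w=4); MST = {0-7(w=4)}
step 2: add edge 3-4 (w=4); MST = {0-7(w=4) 3-4(w=4)}
step 3: add edge 4-5 (w=5); MST = {0-7(w=4) 3-4(w=4) 4-5(w=5)}
step 4: add edge 1-5 (w=6); MST = {0-7(w=4) 1-5(w=6) 3-4(w=4) 4-5(w=5)}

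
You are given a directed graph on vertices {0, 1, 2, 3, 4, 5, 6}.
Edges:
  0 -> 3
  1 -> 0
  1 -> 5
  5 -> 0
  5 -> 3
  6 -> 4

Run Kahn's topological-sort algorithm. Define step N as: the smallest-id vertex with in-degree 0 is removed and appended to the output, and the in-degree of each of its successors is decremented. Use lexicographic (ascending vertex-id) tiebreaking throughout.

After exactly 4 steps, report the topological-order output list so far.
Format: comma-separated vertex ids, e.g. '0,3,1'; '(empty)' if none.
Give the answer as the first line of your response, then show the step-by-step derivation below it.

1,2,5,0

step 1: output 1; order=[1]; indeg=(1,0,0,2,1,0,0)
step 2: output 2; order=[1,2]; indeg=(1,0,0,2,1,0,0)
step 3: output 5; order=[1,2,5]; indeg=(0,0,0,1,1,0,0)
step 4: output 0; order=[1,2,5,0]; indeg=(0,0,0,0,1,0,0)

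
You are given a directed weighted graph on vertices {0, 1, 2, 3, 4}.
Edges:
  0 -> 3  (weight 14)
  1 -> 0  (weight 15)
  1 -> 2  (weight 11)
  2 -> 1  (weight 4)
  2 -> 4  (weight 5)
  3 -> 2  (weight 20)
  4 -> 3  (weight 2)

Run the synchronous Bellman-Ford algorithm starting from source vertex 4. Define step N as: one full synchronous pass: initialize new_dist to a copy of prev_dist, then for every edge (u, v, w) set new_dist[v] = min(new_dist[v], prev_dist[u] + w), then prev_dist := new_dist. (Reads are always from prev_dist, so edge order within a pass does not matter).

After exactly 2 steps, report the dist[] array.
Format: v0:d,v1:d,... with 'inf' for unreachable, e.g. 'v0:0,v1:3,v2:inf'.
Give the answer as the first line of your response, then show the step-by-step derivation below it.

v0:inf,v1:inf,v2:22,v3:2,v4:0

step 1: dist = v0:inf,v1:inf,v2:inf,v3:2,v4:0
step 2: dist = v0:inf,v1:inf,v2:22,v3:2,v4:0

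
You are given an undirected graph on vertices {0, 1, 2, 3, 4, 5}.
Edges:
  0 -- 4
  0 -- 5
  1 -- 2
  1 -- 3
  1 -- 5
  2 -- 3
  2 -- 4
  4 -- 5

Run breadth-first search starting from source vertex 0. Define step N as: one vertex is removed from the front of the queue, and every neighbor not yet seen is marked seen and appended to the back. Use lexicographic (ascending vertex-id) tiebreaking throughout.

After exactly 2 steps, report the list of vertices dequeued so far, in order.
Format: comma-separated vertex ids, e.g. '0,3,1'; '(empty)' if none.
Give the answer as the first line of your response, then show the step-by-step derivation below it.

0,4

step 1: dequeue 0; queue=[4,5]; order=0
step 2: dequeue 4; queue=[5,2]; order=0,4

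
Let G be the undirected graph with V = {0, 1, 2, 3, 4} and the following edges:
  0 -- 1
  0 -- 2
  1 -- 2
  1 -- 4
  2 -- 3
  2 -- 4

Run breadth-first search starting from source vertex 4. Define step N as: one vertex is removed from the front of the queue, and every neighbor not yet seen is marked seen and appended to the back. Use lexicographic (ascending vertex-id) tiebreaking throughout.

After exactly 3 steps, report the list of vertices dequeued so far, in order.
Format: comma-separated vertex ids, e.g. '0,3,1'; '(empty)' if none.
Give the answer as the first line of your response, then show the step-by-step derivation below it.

4,1,2

step 1: dequeue 4; queue=[1,2]; order=4
step 2: dequeue 1; queue=[2,0]; order=4,1
step 3: dequeue 2; queue=[0,3]; order=4,1,2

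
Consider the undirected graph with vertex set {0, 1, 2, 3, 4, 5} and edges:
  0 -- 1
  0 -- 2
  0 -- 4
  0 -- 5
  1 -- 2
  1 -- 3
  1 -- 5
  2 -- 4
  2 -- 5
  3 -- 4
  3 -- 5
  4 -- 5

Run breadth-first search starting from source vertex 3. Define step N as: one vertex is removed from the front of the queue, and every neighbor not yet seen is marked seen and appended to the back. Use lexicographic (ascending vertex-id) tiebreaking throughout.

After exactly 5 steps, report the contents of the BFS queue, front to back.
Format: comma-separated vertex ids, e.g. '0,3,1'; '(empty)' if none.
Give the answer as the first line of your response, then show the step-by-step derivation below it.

2

step 1: dequeue 3; queue=[1,4,5]; order=3
step 2: dequeue 1; queue=[4,5,0,2]; order=3,1
step 3: dequeue 4; queue=[5,0,2]; order=3,1,4
step 4: dequeue 5; queue=[0,2]; order=3,1,4,5
step 5: dequeue 0; queue=[2]; order=3,1,4,5,0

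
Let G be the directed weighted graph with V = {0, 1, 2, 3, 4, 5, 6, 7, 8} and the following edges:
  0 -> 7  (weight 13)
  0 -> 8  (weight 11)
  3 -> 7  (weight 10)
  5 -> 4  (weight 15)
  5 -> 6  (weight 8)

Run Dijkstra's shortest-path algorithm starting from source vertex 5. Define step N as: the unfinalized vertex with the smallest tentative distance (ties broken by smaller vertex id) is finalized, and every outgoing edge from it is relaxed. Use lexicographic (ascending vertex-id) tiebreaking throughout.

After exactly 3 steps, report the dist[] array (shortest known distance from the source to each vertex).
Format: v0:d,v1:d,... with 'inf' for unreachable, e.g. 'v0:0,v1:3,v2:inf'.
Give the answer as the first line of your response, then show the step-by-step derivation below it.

v0:inf,v1:inf,v2:inf,v3:inf,v4:15,v5:0,v6:8,v7:inf,v8:inf

step 1: dist = v0:inf,v1:inf,v2:inf,v3:inf,v4:15,v5:0,v6:8,v7:inf,v8:inf
step 2: dist = v0:inf,v1:inf,v2:inf,v3:inf,v4:15,v5:0,v6:8,v7:inf,v8:inf
step 3: dist = v0:inf,v1:inf,v2:inf,v3:inf,v4:15,v5:0,v6:8,v7:inf,v8:inf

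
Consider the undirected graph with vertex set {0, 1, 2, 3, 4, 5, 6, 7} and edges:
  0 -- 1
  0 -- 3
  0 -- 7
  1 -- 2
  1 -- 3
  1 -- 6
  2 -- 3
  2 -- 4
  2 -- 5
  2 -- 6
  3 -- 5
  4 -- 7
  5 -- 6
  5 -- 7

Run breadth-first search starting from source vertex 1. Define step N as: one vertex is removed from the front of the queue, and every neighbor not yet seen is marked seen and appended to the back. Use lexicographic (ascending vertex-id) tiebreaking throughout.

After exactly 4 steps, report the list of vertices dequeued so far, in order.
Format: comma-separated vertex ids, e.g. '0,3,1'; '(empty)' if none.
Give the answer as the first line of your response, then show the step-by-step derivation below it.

1,0,2,3

step 1: dequeue 1; queue=[0,2,3,6]; order=1
step 2: dequeue 0; queue=[2,3,6,7]; order=1,0
step 3: dequeue 2; queue=[3,6,7,4,5]; order=1,0,2
step 4: dequeue 3; queue=[6,7,4,5]; order=1,0,2,3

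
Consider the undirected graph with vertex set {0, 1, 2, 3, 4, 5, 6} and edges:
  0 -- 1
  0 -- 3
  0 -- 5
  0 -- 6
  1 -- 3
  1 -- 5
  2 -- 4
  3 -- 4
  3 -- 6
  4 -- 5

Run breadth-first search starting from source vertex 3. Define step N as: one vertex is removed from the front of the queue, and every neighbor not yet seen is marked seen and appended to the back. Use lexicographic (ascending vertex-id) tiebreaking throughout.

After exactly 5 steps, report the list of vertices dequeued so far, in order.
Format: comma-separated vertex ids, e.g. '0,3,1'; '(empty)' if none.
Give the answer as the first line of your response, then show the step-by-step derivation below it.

3,0,1,4,6

step 1: dequeue 3; queue=[0,1,4,6]; order=3
step 2: dequeue 0; queue=[1,4,6,5]; order=3,0
step 3: dequeue 1; queue=[4,6,5]; order=3,0,1
step 4: dequeue 4; queue=[6,5,2]; order=3,0,1,4
step 5: dequeue 6; queue=[5,2]; order=3,0,1,4,6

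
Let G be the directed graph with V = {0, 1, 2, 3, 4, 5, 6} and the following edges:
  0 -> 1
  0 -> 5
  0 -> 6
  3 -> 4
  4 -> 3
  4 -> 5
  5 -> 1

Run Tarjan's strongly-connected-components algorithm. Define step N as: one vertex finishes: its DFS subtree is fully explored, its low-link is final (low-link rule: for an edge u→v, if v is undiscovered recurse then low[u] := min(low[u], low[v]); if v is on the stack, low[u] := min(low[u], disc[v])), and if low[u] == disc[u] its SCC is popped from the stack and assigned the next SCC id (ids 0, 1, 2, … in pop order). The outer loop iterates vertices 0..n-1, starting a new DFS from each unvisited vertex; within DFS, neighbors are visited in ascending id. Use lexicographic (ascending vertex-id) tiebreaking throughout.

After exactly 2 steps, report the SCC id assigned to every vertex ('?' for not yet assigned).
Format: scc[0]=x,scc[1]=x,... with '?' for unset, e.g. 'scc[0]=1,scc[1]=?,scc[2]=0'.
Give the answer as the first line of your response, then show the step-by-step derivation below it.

scc[0]=?,scc[1]=0,scc[2]=?,scc[3]=?,scc[4]=?,scc[5]=1,scc[6]=?

step 1: low=(low[0]=0,low[1]=1,low[2]=?,low[3]=?,low[4]=?,low[5]=?,low[6]=?); scc=(scc[0]=?,scc[1]=0,scc[2]=?,scc[3]=?,scc[4]=?,scc[5]=?,scc[6]=?)
step 2: low=(low[0]=0,low[1]=1,low[2]=?,low[3]=?,low[4]=?,low[5]=2,low[6]=?); scc=(scc[0]=?,scc[1]=0,scc[2]=?,scc[3]=?,scc[4]=?,scc[5]=1,scc[6]=?)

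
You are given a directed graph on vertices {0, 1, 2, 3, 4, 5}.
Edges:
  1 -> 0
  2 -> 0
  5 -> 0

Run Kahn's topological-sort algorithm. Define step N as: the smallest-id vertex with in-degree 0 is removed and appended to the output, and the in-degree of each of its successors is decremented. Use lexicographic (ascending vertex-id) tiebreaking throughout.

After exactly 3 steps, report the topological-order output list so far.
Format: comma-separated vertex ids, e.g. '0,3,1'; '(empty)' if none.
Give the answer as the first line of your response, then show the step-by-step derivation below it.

1,2,3

step 1: output 1; order=[1]; indeg=(2,0,0,0,0,0)
step 2: output 2; order=[1,2]; indeg=(1,0,0,0,0,0)
step 3: output 3; order=[1,2,3]; indeg=(1,0,0,0,0,0)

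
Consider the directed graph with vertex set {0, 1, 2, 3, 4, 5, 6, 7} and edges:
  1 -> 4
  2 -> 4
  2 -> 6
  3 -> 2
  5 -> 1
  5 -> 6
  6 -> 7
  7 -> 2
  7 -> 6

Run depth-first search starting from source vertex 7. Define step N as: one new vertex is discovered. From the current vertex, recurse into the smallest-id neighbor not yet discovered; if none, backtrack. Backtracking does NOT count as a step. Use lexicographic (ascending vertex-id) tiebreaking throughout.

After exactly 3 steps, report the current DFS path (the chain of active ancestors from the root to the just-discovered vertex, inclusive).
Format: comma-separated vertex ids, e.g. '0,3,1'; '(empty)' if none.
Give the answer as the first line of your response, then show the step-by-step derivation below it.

7,2,4

step 1: discover 7; path=7; order=7
step 2: discover 2; path=7>2; order=7,2
step 3: discover 4; path=7>2>4; order=7,2,4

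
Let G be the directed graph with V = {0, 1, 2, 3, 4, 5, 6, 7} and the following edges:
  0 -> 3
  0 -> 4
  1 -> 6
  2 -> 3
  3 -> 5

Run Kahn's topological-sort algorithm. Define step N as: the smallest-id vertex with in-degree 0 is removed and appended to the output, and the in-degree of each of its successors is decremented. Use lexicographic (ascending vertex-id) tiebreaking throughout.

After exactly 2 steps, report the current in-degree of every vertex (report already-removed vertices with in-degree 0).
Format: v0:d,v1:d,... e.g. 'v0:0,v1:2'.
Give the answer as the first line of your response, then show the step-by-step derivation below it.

v0:0,v1:0,v2:0,v3:1,v4:0,v5:1,v6:0,v7:0

step 1: output 0; order=[0]; indeg=(0,0,0,1,0,1,1,0)
step 2: output 1; order=[0,1]; indeg=(0,0,0,1,0,1,0,0)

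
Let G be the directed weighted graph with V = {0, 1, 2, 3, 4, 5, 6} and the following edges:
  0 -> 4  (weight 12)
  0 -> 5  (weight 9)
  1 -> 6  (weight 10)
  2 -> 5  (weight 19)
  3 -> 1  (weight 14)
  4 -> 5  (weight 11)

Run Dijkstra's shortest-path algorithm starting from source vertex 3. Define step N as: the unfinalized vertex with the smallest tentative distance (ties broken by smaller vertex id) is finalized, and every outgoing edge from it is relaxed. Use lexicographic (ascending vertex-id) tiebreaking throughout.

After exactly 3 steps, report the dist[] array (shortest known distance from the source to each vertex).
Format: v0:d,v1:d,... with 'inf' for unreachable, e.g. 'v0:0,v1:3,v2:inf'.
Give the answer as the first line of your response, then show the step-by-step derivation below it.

v0:inf,v1:14,v2:inf,v3:0,v4:inf,v5:inf,v6:24

step 1: dist = v0:inf,v1:14,v2:inf,v3:0,v4:inf,v5:inf,v6:inf
step 2: dist = v0:inf,v1:14,v2:inf,v3:0,v4:inf,v5:inf,v6:24
step 3: dist = v0:inf,v1:14,v2:inf,v3:0,v4:inf,v5:inf,v6:24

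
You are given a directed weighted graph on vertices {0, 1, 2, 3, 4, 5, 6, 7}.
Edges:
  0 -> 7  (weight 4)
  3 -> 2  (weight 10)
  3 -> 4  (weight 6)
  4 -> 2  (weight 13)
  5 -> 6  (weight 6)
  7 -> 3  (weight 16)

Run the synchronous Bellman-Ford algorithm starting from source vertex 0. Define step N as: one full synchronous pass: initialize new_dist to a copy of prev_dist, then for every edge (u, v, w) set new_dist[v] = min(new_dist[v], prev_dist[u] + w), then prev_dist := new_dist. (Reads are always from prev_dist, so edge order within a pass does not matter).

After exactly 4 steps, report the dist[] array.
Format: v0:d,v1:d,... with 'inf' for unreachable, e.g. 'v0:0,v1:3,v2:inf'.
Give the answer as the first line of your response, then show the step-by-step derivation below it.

v0:0,v1:inf,v2:30,v3:20,v4:26,v5:inf,v6:inf,v7:4

step 1: dist = v0:0,v1:inf,v2:inf,v3:inf,v4:inf,v5:inf,v6:inf,v7:4
step 2: dist = v0:0,v1:inf,v2:inf,v3:20,v4:inf,v5:inf,v6:inf,v7:4
step 3: dist = v0:0,v1:inf,v2:30,v3:20,v4:26,v5:inf,v6:inf,v7:4
step 4: dist = v0:0,v1:inf,v2:30,v3:20,v4:26,v5:inf,v6:inf,v7:4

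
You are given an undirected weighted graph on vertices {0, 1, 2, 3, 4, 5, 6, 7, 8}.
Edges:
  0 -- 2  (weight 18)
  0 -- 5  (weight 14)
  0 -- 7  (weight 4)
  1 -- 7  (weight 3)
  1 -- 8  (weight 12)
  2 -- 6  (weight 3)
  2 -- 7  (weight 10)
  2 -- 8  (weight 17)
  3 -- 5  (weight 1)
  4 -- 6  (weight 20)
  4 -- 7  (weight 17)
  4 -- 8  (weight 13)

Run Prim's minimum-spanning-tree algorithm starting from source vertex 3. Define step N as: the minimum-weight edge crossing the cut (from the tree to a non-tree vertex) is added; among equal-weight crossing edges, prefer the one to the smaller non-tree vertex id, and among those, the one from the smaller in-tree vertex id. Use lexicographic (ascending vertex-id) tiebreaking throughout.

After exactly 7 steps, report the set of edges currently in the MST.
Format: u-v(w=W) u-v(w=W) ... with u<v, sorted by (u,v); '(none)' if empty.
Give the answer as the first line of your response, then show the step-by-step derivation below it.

0-5(w=14) 0-7(w=4) 1-7(w=3) 1-8(w=12) 2-6(w=3) 2-7(w=10) 3-5(w=1)

step 1: add edge 3-5 (w=1); MST = {3-5(w=1)}
step 2: add edge 0-5 (w=14); MST = {0-5(w=14) 3-5(w=1)}
step 3: add edge 0-7 (w=4); MST = {0-5(w=14) 0-7(w=4) 3-5(w=1)}
step 4: add edge 1-7 (w=3); MST = {0-5(w=14) 0-7(w=4) 1-7(w=3) 3-5(w=1)}
step 5: add edge 2-7 (w=10); MST = {0-5(w=14) 0-7(w=4) 1-7(w=3) 2-7(w=10) 3-5(w=1)}
step 6: add edge 2-6 (w=3); MST = {0-5(w=14) 0-7(w=4) 1-7(w=3) 2-6(w=3) 2-7(w=10) 3-5(w=1)}
step 7: add edge 1-8 (w=12); MST = {0-5(w=14) 0-7(w=4) 1-7(w=3) 1-8(w=12) 2-6(w=3) 2-7(w=10) 3-5(w=1)}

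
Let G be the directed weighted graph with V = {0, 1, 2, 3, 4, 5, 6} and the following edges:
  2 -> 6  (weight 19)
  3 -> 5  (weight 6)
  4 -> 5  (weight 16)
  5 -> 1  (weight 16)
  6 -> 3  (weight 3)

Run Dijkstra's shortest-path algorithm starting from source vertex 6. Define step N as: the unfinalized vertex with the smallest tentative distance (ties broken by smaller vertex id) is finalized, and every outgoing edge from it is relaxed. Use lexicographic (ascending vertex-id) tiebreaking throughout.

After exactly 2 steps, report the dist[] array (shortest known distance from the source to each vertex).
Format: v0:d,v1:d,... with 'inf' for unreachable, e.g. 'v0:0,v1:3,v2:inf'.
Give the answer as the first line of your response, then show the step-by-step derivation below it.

v0:inf,v1:inf,v2:inf,v3:3,v4:inf,v5:9,v6:0

step 1: dist = v0:inf,v1:inf,v2:inf,v3:3,v4:inf,v5:inf,v6:0
step 2: dist = v0:inf,v1:inf,v2:inf,v3:3,v4:inf,v5:9,v6:0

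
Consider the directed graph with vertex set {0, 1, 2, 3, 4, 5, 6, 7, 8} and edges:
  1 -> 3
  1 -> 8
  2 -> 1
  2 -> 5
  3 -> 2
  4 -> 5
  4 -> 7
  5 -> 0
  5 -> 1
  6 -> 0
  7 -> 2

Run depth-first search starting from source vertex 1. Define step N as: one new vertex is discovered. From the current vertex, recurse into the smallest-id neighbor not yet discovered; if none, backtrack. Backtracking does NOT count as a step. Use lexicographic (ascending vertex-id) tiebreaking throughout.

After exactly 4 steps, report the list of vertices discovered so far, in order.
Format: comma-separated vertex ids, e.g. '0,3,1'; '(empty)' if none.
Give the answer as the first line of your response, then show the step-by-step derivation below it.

1,3,2,5

step 1: discover 1; path=1; order=1
step 2: discover 3; path=1>3; order=1,3
step 3: discover 2; path=1>3>2; order=1,3,2
step 4: discover 5; path=1>3>2>5; order=1,3,2,5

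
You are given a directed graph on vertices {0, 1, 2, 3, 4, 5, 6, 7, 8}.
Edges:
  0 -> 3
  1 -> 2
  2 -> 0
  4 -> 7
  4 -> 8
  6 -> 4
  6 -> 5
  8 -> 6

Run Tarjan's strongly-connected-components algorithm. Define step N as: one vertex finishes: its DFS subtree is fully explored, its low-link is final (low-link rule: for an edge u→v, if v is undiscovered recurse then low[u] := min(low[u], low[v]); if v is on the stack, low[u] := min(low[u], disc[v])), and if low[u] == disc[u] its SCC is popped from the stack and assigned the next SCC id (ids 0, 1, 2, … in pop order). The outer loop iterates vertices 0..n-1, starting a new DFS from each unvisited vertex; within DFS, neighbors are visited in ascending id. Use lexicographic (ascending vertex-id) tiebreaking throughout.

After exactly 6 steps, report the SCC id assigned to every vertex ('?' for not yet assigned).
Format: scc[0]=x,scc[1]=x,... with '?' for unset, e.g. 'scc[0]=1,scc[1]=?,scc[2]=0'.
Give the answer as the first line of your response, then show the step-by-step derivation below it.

scc[0]=1,scc[1]=3,scc[2]=2,scc[3]=0,scc[4]=?,scc[5]=5,scc[6]=?,scc[7]=4,scc[8]=?

step 1: low=(low[0]=0,low[1]=?,low[2]=?,low[3]=1,low[4]=?,low[5]=?,low[6]=?,low[7]=?,low[8]=?); scc=(scc[0]=?,scc[1]=?,scc[2]=?,scc[3]=0,scc[4]=?,scc[5]=?,scc[6]=?,scc[7]=?,scc[8]=?)
step 2: low=(low[0]=0,low[1]=?,low[2]=?,low[3]=1,low[4]=?,low[5]=?,low[6]=?,low[7]=?,low[8]=?); scc=(scc[0]=1,scc[1]=?,scc[2]=?,scc[3]=0,scc[4]=?,scc[5]=?,scc[6]=?,scc[7]=?,scc[8]=?)
step 3: low=(low[0]=0,low[1]=2,low[2]=3,low[3]=1,low[4]=?,low[5]=?,low[6]=?,low[7]=?,low[8]=?); scc=(scc[0]=1,scc[1]=?,scc[2]=2,scc[3]=0,scc[4]=?,scc[5]=?,scc[6]=?,scc[7]=?,scc[8]=?)
step 4: low=(low[0]=0,low[1]=2,low[2]=3,low[3]=1,low[4]=?,low[5]=?,low[6]=?,low[7]=?,low[8]=?); scc=(scc[0]=1,scc[1]=3,scc[2]=2,scc[3]=0,scc[4]=?,scc[5]=?,scc[6]=?,scc[7]=?,scc[8]=?)
step 5: low=(low[0]=0,low[1]=2,low[2]=3,low[3]=1,low[4]=4,low[5]=?,low[6]=?,low[7]=5,low[8]=?); scc=(scc[0]=1,scc[1]=3,scc[2]=2,scc[3]=0,scc[4]=?,scc[5]=?,scc[6]=?,scc[7]=4,scc[8]=?)
step 6: low=(low[0]=0,low[1]=2,low[2]=3,low[3]=1,low[4]=4,low[5]=8,low[6]=4,low[7]=5,low[8]=6); scc=(scc[0]=1,scc[1]=3,scc[2]=2,scc[3]=0,scc[4]=?,scc[5]=5,scc[6]=?,scc[7]=4,scc[8]=?)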